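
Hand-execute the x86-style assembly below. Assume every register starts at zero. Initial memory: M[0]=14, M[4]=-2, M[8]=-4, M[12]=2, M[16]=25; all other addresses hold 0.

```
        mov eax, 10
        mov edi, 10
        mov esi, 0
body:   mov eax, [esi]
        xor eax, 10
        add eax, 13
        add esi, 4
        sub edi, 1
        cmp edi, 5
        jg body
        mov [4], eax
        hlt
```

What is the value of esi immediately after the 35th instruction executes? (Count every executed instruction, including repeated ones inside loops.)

20

mov eax, 10 → eax=10
mov edi, 10 → edi=10
mov esi, 0 → esi=0
mov eax, [esi] → eax=M[0]=14
xor eax, 10 → eax=14^10=4
add eax, 13 → eax=4+13=17
add esi, 4 → esi=0+4=4
sub edi, 1 → edi=10-1=9
cmp edi, 5  (cmp 9,5)
jg body: taken
mov eax, [esi] → eax=M[4]=-2
xor eax, 10 → eax=(-2)^10=-12
add eax, 13 → eax=(-12)+13=1
add esi, 4 → esi=4+4=8
sub edi, 1 → edi=9-1=8
cmp edi, 5  (cmp 8,5)
jg body: taken
mov eax, [esi] → eax=M[8]=-4
xor eax, 10 → eax=(-4)^10=-10
add eax, 13 → eax=(-10)+13=3
add esi, 4 → esi=8+4=12
sub edi, 1 → edi=8-1=7
cmp edi, 5  (cmp 7,5)
jg body: taken
mov eax, [esi] → eax=M[12]=2
xor eax, 10 → eax=2^10=8
add eax, 13 → eax=8+13=21
add esi, 4 → esi=12+4=16
sub edi, 1 → edi=7-1=6
cmp edi, 5  (cmp 6,5)
jg body: taken
mov eax, [esi] → eax=M[16]=25
xor eax, 10 → eax=25^10=19
add eax, 13 → eax=19+13=32
add esi, 4 → esi=16+4=20
After step 35: esi = 20.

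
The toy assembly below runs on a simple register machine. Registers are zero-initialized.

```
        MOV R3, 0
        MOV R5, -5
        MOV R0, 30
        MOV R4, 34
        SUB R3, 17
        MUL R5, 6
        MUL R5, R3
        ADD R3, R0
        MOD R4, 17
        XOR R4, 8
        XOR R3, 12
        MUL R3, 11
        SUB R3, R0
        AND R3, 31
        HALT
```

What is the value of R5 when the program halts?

MOV R3, 0 → R3=0
MOV R5, -5 → R5=-5
MOV R0, 30 → R0=30
MOV R4, 34 → R4=34
SUB R3, 17 → R3=0-17=-17
MUL R5, 6 → R5=(-5)*6=-30
MUL R5, R3 → R5=(-30)*(-17)=510
ADD R3, R0 → R3=(-17)+30=13
MOD R4, 17 → R4=34%17=0
XOR R4, 8 → R4=0^8=8
XOR R3, 12 → R3=13^12=1
MUL R3, 11 → R3=1*11=11
SUB R3, R0 → R3=11-30=-19
AND R3, 31 → R3=(-19)&31=13
halt.

510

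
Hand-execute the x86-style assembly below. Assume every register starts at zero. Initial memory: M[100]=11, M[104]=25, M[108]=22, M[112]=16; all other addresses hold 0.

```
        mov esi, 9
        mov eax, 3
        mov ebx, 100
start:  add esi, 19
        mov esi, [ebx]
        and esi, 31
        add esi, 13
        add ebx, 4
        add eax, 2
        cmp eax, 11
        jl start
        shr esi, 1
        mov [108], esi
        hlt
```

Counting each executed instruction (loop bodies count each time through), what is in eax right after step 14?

esi=9
eax=3
ebx=100
esi=9+19=28
esi=M[100]=11
esi=11&31=11
esi=11+13=24
ebx=100+4=104
eax=3+2=5
cmp eax, 11  (cmp 5,11)
jl start: taken
esi=24+19=43
esi=M[104]=25
esi=25&31=25
After step 14: eax = 5.

5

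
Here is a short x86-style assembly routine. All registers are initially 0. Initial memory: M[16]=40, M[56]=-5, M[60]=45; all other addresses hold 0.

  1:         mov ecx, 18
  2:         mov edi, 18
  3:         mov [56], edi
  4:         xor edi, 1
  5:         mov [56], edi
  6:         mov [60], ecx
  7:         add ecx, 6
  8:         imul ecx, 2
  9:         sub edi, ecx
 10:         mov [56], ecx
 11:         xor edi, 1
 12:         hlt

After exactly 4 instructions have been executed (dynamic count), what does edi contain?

19

mov ecx, 18 → ecx=18
mov edi, 18 → edi=18
mov [56], edi → M[56]=18
xor edi, 1 → edi=18^1=19
After step 4: edi = 19.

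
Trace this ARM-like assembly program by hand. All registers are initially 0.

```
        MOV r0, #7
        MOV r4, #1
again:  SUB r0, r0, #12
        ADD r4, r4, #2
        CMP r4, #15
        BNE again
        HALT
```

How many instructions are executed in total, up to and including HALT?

r0=7
r4=1
r0=7-12=-5
r4=1+2=3
CMP r4, #15  (cmp 3,15)
BNE again: taken
r0=(-5)-12=-17
r4=3+2=5
CMP r4, #15  (cmp 5,15)
BNE again: taken
r0=(-17)-12=-29
r4=5+2=7
CMP r4, #15  (cmp 7,15)
BNE again: taken
r0=(-29)-12=-41
r4=7+2=9
CMP r4, #15  (cmp 9,15)
BNE again: taken
r0=(-41)-12=-53
r4=9+2=11
CMP r4, #15  (cmp 11,15)
BNE again: taken
r0=(-53)-12=-65
r4=11+2=13
CMP r4, #15  (cmp 13,15)
BNE again: taken
r0=(-65)-12=-77
r4=13+2=15
CMP r4, #15  (cmp 15,15)
BNE again: not taken
halt.
Total executed instructions: 31.

31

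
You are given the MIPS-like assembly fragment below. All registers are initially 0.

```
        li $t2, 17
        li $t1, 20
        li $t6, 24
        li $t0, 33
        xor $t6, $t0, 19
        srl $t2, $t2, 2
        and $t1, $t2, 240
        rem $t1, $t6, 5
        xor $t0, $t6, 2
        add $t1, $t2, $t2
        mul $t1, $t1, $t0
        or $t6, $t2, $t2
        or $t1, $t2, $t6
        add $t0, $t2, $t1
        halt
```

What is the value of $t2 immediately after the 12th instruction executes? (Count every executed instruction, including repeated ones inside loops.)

4

li $t2, 17 → $t2=17
li $t1, 20 → $t1=20
li $t6, 24 → $t6=24
li $t0, 33 → $t0=33
xor $t6, $t0, 19 → $t6=33^19=50
srl $t2, $t2, 2 → $t2=17>>2=4
and $t1, $t2, 240 → $t1=4&240=0
rem $t1, $t6, 5 → $t1=50%5=0
xor $t0, $t6, 2 → $t0=50^2=48
add $t1, $t2, $t2 → $t1=4+4=8
mul $t1, $t1, $t0 → $t1=8*48=384
or $t6, $t2, $t2 → $t6=4|4=4
After step 12: $t2 = 4.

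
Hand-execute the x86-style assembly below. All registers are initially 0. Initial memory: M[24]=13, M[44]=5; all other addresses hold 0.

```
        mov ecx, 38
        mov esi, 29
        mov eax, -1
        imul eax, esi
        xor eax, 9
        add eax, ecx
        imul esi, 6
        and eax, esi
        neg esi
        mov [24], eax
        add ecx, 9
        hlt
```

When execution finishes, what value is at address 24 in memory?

0

mov ecx, 38 → ecx=38
mov esi, 29 → esi=29
mov eax, -1 → eax=-1
imul eax, esi → eax=(-1)*29=-29
xor eax, 9 → eax=(-29)^9=-22
add eax, ecx → eax=(-22)+38=16
imul esi, 6 → esi=29*6=174
and eax, esi → eax=16&174=0
neg esi → esi=-(174)=-174
mov [24], eax → M[24]=0
add ecx, 9 → ecx=38+9=47
halt.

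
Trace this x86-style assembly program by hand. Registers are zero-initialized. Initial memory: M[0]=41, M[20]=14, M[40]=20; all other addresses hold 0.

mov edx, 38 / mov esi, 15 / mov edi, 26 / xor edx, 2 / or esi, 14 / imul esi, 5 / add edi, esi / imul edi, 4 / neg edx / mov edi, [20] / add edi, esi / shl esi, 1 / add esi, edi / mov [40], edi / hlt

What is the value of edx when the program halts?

edx=38
esi=15
edi=26
edx=38^2=36
esi=15|14=15
esi=15*5=75
edi=26+75=101
edi=101*4=404
edx=-(36)=-36
edi=M[20]=14
edi=14+75=89
esi=75<<1=150
esi=150+89=239
mov [40], edi → M[40]=89
halt.

-36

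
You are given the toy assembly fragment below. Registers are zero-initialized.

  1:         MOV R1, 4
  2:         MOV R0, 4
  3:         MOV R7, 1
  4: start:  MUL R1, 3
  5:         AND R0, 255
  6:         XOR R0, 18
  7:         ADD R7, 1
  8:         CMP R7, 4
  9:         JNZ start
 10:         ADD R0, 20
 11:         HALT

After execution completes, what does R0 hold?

42

R1=4
R0=4
R7=1
R1=4*3=12
R0=4&255=4
R0=4^18=22
R7=1+1=2
CMP R7, 4  (cmp 2,4)
JNZ start: taken
R1=12*3=36
R0=22&255=22
R0=22^18=4
R7=2+1=3
CMP R7, 4  (cmp 3,4)
JNZ start: taken
R1=36*3=108
R0=4&255=4
R0=4^18=22
R7=3+1=4
CMP R7, 4  (cmp 4,4)
JNZ start: not taken
R0=22+20=42
halt.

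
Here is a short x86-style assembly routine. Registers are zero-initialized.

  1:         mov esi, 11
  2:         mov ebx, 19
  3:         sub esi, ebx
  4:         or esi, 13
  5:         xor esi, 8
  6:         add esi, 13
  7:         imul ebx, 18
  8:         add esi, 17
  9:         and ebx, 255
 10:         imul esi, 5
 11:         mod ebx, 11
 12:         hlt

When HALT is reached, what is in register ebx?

9

esi=11
ebx=19
esi=11-19=-8
esi=(-8)|13=-3
esi=(-3)^8=-11
esi=(-11)+13=2
ebx=19*18=342
esi=2+17=19
ebx=342&255=86
esi=19*5=95
ebx=86%11=9
halt.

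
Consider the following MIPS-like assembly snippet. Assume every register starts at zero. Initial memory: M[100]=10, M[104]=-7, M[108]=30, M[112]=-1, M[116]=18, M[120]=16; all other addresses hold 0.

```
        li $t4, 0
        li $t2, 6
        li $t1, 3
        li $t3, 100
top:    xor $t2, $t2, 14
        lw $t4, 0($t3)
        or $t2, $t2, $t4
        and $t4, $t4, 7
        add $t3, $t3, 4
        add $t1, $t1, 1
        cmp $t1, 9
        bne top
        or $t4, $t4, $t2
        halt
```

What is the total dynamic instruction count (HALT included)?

after li $t4, 0: $t4=0
after li $t2, 6: $t2=6
after li $t1, 3: $t1=3
after li $t3, 100: $t3=100
after xor $t2, $t2, 14: $t2=6^14=8
after lw $t4, 0($t3): $t4=M[100]=10
after or $t2, $t2, $t4: $t2=8|10=10
after and $t4, $t4, 7: $t4=10&7=2
after add $t3, $t3, 4: $t3=100+4=104
after add $t1, $t1, 1: $t1=3+1=4
cmp $t1, 9  (cmp 4,9)
bne top: taken
after xor $t2, $t2, 14: $t2=10^14=4
after lw $t4, 0($t3): $t4=M[104]=-7
after or $t2, $t2, $t4: $t2=4|(-7)=-3
after and $t4, $t4, 7: $t4=(-7)&7=1
after add $t3, $t3, 4: $t3=104+4=108
after add $t1, $t1, 1: $t1=4+1=5
cmp $t1, 9  (cmp 5,9)
bne top: taken
after xor $t2, $t2, 14: $t2=(-3)^14=-13
after lw $t4, 0($t3): $t4=M[108]=30
after or $t2, $t2, $t4: $t2=(-13)|30=-1
after and $t4, $t4, 7: $t4=30&7=6
after add $t3, $t3, 4: $t3=108+4=112
after add $t1, $t1, 1: $t1=5+1=6
cmp $t1, 9  (cmp 6,9)
bne top: taken
after xor $t2, $t2, 14: $t2=(-1)^14=-15
after lw $t4, 0($t3): $t4=M[112]=-1
after or $t2, $t2, $t4: $t2=(-15)|(-1)=-1
after and $t4, $t4, 7: $t4=(-1)&7=7
after add $t3, $t3, 4: $t3=112+4=116
after add $t1, $t1, 1: $t1=6+1=7
cmp $t1, 9  (cmp 7,9)
bne top: taken
after xor $t2, $t2, 14: $t2=(-1)^14=-15
after lw $t4, 0($t3): $t4=M[116]=18
after or $t2, $t2, $t4: $t2=(-15)|18=-13
after and $t4, $t4, 7: $t4=18&7=2
after add $t3, $t3, 4: $t3=116+4=120
after add $t1, $t1, 1: $t1=7+1=8
cmp $t1, 9  (cmp 8,9)
bne top: taken
after xor $t2, $t2, 14: $t2=(-13)^14=-3
after lw $t4, 0($t3): $t4=M[120]=16
after or $t2, $t2, $t4: $t2=(-3)|16=-3
after and $t4, $t4, 7: $t4=16&7=0
after add $t3, $t3, 4: $t3=120+4=124
after add $t1, $t1, 1: $t1=8+1=9
cmp $t1, 9  (cmp 9,9)
bne top: not taken
after or $t4, $t4, $t2: $t4=0|(-3)=-3
halt.
Total executed instructions: 54.

54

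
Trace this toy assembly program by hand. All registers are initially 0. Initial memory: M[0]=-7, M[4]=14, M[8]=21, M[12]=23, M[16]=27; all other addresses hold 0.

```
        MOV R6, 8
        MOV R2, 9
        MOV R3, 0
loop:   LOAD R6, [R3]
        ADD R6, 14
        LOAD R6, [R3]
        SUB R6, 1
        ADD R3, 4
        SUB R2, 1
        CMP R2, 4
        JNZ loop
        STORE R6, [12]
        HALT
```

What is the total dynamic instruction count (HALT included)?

MOV R6, 8 → R6=8
MOV R2, 9 → R2=9
MOV R3, 0 → R3=0
LOAD R6, [R3] → R6=M[0]=-7
ADD R6, 14 → R6=(-7)+14=7
LOAD R6, [R3] → R6=M[0]=-7
SUB R6, 1 → R6=(-7)-1=-8
ADD R3, 4 → R3=0+4=4
SUB R2, 1 → R2=9-1=8
CMP R2, 4  (cmp 8,4)
JNZ loop: taken
LOAD R6, [R3] → R6=M[4]=14
ADD R6, 14 → R6=14+14=28
LOAD R6, [R3] → R6=M[4]=14
SUB R6, 1 → R6=14-1=13
ADD R3, 4 → R3=4+4=8
SUB R2, 1 → R2=8-1=7
CMP R2, 4  (cmp 7,4)
JNZ loop: taken
LOAD R6, [R3] → R6=M[8]=21
ADD R6, 14 → R6=21+14=35
LOAD R6, [R3] → R6=M[8]=21
SUB R6, 1 → R6=21-1=20
ADD R3, 4 → R3=8+4=12
SUB R2, 1 → R2=7-1=6
CMP R2, 4  (cmp 6,4)
JNZ loop: taken
LOAD R6, [R3] → R6=M[12]=23
ADD R6, 14 → R6=23+14=37
LOAD R6, [R3] → R6=M[12]=23
SUB R6, 1 → R6=23-1=22
ADD R3, 4 → R3=12+4=16
SUB R2, 1 → R2=6-1=5
CMP R2, 4  (cmp 5,4)
JNZ loop: taken
LOAD R6, [R3] → R6=M[16]=27
ADD R6, 14 → R6=27+14=41
LOAD R6, [R3] → R6=M[16]=27
SUB R6, 1 → R6=27-1=26
ADD R3, 4 → R3=16+4=20
SUB R2, 1 → R2=5-1=4
CMP R2, 4  (cmp 4,4)
JNZ loop: not taken
STORE R6, [12] → M[12]=26
halt.
Total executed instructions: 45.

45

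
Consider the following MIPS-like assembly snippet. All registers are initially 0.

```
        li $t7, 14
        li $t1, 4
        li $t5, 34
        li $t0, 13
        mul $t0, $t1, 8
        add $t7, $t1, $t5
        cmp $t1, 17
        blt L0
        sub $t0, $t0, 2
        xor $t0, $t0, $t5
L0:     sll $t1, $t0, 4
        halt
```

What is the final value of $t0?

$t7=14
$t1=4
$t5=34
$t0=13
$t0=4*8=32
$t7=4+34=38
cmp $t1, 17  (cmp 4,17)
blt L0: taken
$t1=32<<4=512
halt.

32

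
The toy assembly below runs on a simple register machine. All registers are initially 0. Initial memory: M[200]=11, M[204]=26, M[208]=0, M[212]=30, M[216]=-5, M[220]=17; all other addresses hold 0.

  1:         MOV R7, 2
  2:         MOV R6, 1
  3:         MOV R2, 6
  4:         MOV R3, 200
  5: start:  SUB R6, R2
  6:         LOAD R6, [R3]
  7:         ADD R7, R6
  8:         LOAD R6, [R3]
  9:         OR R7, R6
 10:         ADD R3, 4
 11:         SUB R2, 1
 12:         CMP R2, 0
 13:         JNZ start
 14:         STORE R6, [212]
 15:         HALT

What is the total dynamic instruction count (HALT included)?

60

after MOV R7, 2: R7=2
after MOV R6, 1: R6=1
after MOV R2, 6: R2=6
after MOV R3, 200: R3=200
after SUB R6, R2: R6=1-6=-5
after LOAD R6, [R3]: R6=M[200]=11
after ADD R7, R6: R7=2+11=13
after LOAD R6, [R3]: R6=M[200]=11
after OR R7, R6: R7=13|11=15
after ADD R3, 4: R3=200+4=204
after SUB R2, 1: R2=6-1=5
CMP R2, 0  (cmp 5,0)
JNZ start: taken
after SUB R6, R2: R6=11-5=6
after LOAD R6, [R3]: R6=M[204]=26
after ADD R7, R6: R7=15+26=41
after LOAD R6, [R3]: R6=M[204]=26
after OR R7, R6: R7=41|26=59
after ADD R3, 4: R3=204+4=208
after SUB R2, 1: R2=5-1=4
CMP R2, 0  (cmp 4,0)
JNZ start: taken
after SUB R6, R2: R6=26-4=22
after LOAD R6, [R3]: R6=M[208]=0
after ADD R7, R6: R7=59+0=59
after LOAD R6, [R3]: R6=M[208]=0
after OR R7, R6: R7=59|0=59
after ADD R3, 4: R3=208+4=212
after SUB R2, 1: R2=4-1=3
CMP R2, 0  (cmp 3,0)
JNZ start: taken
after SUB R6, R2: R6=0-3=-3
after LOAD R6, [R3]: R6=M[212]=30
after ADD R7, R6: R7=59+30=89
after LOAD R6, [R3]: R6=M[212]=30
after OR R7, R6: R7=89|30=95
after ADD R3, 4: R3=212+4=216
after SUB R2, 1: R2=3-1=2
CMP R2, 0  (cmp 2,0)
JNZ start: taken
after SUB R6, R2: R6=30-2=28
after LOAD R6, [R3]: R6=M[216]=-5
after ADD R7, R6: R7=95+(-5)=90
after LOAD R6, [R3]: R6=M[216]=-5
after OR R7, R6: R7=90|(-5)=-5
after ADD R3, 4: R3=216+4=220
after SUB R2, 1: R2=2-1=1
CMP R2, 0  (cmp 1,0)
JNZ start: taken
after SUB R6, R2: R6=(-5)-1=-6
after LOAD R6, [R3]: R6=M[220]=17
after ADD R7, R6: R7=(-5)+17=12
after LOAD R6, [R3]: R6=M[220]=17
after OR R7, R6: R7=12|17=29
after ADD R3, 4: R3=220+4=224
after SUB R2, 1: R2=1-1=0
CMP R2, 0  (cmp 0,0)
JNZ start: not taken
STORE R6, [212] → M[212]=17
halt.
Total executed instructions: 60.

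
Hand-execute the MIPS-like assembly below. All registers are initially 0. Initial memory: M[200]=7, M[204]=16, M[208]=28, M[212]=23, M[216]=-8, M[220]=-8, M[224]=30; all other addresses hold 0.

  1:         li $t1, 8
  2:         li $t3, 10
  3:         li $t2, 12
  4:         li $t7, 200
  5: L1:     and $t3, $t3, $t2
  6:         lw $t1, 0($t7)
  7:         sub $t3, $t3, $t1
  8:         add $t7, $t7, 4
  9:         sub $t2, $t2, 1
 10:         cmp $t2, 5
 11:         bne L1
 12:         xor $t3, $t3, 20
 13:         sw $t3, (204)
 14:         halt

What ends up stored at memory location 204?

-10

after li $t1, 8: $t1=8
after li $t3, 10: $t3=10
after li $t2, 12: $t2=12
after li $t7, 200: $t7=200
after and $t3, $t3, $t2: $t3=10&12=8
after lw $t1, 0($t7): $t1=M[200]=7
after sub $t3, $t3, $t1: $t3=8-7=1
after add $t7, $t7, 4: $t7=200+4=204
after sub $t2, $t2, 1: $t2=12-1=11
cmp $t2, 5  (cmp 11,5)
bne L1: taken
after and $t3, $t3, $t2: $t3=1&11=1
after lw $t1, 0($t7): $t1=M[204]=16
after sub $t3, $t3, $t1: $t3=1-16=-15
after add $t7, $t7, 4: $t7=204+4=208
after sub $t2, $t2, 1: $t2=11-1=10
cmp $t2, 5  (cmp 10,5)
bne L1: taken
after and $t3, $t3, $t2: $t3=(-15)&10=0
after lw $t1, 0($t7): $t1=M[208]=28
after sub $t3, $t3, $t1: $t3=0-28=-28
after add $t7, $t7, 4: $t7=208+4=212
after sub $t2, $t2, 1: $t2=10-1=9
cmp $t2, 5  (cmp 9,5)
bne L1: taken
after and $t3, $t3, $t2: $t3=(-28)&9=0
after lw $t1, 0($t7): $t1=M[212]=23
after sub $t3, $t3, $t1: $t3=0-23=-23
after add $t7, $t7, 4: $t7=212+4=216
after sub $t2, $t2, 1: $t2=9-1=8
cmp $t2, 5  (cmp 8,5)
bne L1: taken
after and $t3, $t3, $t2: $t3=(-23)&8=8
after lw $t1, 0($t7): $t1=M[216]=-8
after sub $t3, $t3, $t1: $t3=8-(-8)=16
after add $t7, $t7, 4: $t7=216+4=220
after sub $t2, $t2, 1: $t2=8-1=7
cmp $t2, 5  (cmp 7,5)
bne L1: taken
after and $t3, $t3, $t2: $t3=16&7=0
after lw $t1, 0($t7): $t1=M[220]=-8
after sub $t3, $t3, $t1: $t3=0-(-8)=8
after add $t7, $t7, 4: $t7=220+4=224
after sub $t2, $t2, 1: $t2=7-1=6
cmp $t2, 5  (cmp 6,5)
bne L1: taken
after and $t3, $t3, $t2: $t3=8&6=0
after lw $t1, 0($t7): $t1=M[224]=30
after sub $t3, $t3, $t1: $t3=0-30=-30
after add $t7, $t7, 4: $t7=224+4=228
after sub $t2, $t2, 1: $t2=6-1=5
cmp $t2, 5  (cmp 5,5)
bne L1: not taken
after xor $t3, $t3, 20: $t3=(-30)^20=-10
sw $t3, (204) → M[204]=-10
halt.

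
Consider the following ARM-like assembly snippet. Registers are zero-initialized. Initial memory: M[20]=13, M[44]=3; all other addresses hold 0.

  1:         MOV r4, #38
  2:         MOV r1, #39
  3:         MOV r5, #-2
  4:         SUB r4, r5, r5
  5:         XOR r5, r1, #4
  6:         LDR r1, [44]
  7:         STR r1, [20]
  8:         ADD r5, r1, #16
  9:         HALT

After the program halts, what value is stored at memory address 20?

after MOV r4, #38: r4=38
after MOV r1, #39: r1=39
after MOV r5, #-2: r5=-2
after SUB r4, r5, r5: r4=(-2)-(-2)=0
after XOR r5, r1, #4: r5=39^4=35
after LDR r1, [44]: r1=M[44]=3
STR r1, [20] → M[20]=3
after ADD r5, r1, #16: r5=3+16=19
halt.

3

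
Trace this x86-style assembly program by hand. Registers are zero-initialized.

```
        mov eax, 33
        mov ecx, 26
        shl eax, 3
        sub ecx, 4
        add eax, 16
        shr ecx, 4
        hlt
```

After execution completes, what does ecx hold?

1

eax=33
ecx=26
eax=33<<3=264
ecx=26-4=22
eax=264+16=280
ecx=22>>4=1
halt.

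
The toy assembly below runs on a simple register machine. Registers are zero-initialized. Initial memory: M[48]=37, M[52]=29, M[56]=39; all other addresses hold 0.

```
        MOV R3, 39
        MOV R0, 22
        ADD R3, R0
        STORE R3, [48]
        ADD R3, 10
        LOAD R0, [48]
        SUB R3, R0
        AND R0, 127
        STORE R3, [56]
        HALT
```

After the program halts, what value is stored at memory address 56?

R3=39
R0=22
R3=39+22=61
STORE R3, [48] → M[48]=61
R3=61+10=71
R0=M[48]=61
R3=71-61=10
R0=61&127=61
STORE R3, [56] → M[56]=10
halt.

10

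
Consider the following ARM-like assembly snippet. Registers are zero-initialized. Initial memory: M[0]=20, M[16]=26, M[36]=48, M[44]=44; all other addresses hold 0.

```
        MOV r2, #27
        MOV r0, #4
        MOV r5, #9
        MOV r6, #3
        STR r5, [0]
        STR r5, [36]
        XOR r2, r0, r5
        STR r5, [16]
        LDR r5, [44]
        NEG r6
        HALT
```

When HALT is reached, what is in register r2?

13

MOV r2, #27 → r2=27
MOV r0, #4 → r0=4
MOV r5, #9 → r5=9
MOV r6, #3 → r6=3
STR r5, [0] → M[0]=9
STR r5, [36] → M[36]=9
XOR r2, r0, r5 → r2=4^9=13
STR r5, [16] → M[16]=9
LDR r5, [44] → r5=M[44]=44
NEG r6 → r6=-(3)=-3
halt.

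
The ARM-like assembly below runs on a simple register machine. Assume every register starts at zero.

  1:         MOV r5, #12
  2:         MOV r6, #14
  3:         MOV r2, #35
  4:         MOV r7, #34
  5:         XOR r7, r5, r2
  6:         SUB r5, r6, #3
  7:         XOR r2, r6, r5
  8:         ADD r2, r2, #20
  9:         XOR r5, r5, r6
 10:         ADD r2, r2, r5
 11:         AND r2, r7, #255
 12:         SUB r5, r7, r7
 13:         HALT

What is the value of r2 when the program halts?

47

after MOV r5, #12: r5=12
after MOV r6, #14: r6=14
after MOV r2, #35: r2=35
after MOV r7, #34: r7=34
after XOR r7, r5, r2: r7=12^35=47
after SUB r5, r6, #3: r5=14-3=11
after XOR r2, r6, r5: r2=14^11=5
after ADD r2, r2, #20: r2=5+20=25
after XOR r5, r5, r6: r5=11^14=5
after ADD r2, r2, r5: r2=25+5=30
after AND r2, r7, #255: r2=47&255=47
after SUB r5, r7, r7: r5=47-47=0
halt.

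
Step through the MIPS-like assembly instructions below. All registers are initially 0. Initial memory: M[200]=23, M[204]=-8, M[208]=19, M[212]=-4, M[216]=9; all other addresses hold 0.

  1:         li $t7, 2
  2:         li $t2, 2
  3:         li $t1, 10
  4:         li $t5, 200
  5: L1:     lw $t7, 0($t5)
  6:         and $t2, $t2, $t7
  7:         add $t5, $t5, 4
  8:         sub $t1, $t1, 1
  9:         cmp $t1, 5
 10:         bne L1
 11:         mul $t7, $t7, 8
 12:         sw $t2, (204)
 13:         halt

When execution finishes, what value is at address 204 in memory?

0

li $t7, 2 → $t7=2
li $t2, 2 → $t2=2
li $t1, 10 → $t1=10
li $t5, 200 → $t5=200
lw $t7, 0($t5) → $t7=M[200]=23
and $t2, $t2, $t7 → $t2=2&23=2
add $t5, $t5, 4 → $t5=200+4=204
sub $t1, $t1, 1 → $t1=10-1=9
cmp $t1, 5  (cmp 9,5)
bne L1: taken
lw $t7, 0($t5) → $t7=M[204]=-8
and $t2, $t2, $t7 → $t2=2&(-8)=0
add $t5, $t5, 4 → $t5=204+4=208
sub $t1, $t1, 1 → $t1=9-1=8
cmp $t1, 5  (cmp 8,5)
bne L1: taken
lw $t7, 0($t5) → $t7=M[208]=19
and $t2, $t2, $t7 → $t2=0&19=0
add $t5, $t5, 4 → $t5=208+4=212
sub $t1, $t1, 1 → $t1=8-1=7
cmp $t1, 5  (cmp 7,5)
bne L1: taken
lw $t7, 0($t5) → $t7=M[212]=-4
and $t2, $t2, $t7 → $t2=0&(-4)=0
add $t5, $t5, 4 → $t5=212+4=216
sub $t1, $t1, 1 → $t1=7-1=6
cmp $t1, 5  (cmp 6,5)
bne L1: taken
lw $t7, 0($t5) → $t7=M[216]=9
and $t2, $t2, $t7 → $t2=0&9=0
add $t5, $t5, 4 → $t5=216+4=220
sub $t1, $t1, 1 → $t1=6-1=5
cmp $t1, 5  (cmp 5,5)
bne L1: not taken
mul $t7, $t7, 8 → $t7=9*8=72
sw $t2, (204) → M[204]=0
halt.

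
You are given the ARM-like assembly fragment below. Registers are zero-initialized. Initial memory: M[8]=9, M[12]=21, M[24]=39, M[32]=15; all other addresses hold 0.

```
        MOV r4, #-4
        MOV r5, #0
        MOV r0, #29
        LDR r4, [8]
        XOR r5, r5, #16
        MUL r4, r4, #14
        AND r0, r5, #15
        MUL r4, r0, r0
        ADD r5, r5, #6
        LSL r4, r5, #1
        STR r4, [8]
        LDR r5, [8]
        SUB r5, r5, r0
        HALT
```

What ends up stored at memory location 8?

44

after MOV r4, #-4: r4=-4
after MOV r5, #0: r5=0
after MOV r0, #29: r0=29
after LDR r4, [8]: r4=M[8]=9
after XOR r5, r5, #16: r5=0^16=16
after MUL r4, r4, #14: r4=9*14=126
after AND r0, r5, #15: r0=16&15=0
after MUL r4, r0, r0: r4=0*0=0
after ADD r5, r5, #6: r5=16+6=22
after LSL r4, r5, #1: r4=22<<1=44
STR r4, [8] → M[8]=44
after LDR r5, [8]: r5=M[8]=44
after SUB r5, r5, r0: r5=44-0=44
halt.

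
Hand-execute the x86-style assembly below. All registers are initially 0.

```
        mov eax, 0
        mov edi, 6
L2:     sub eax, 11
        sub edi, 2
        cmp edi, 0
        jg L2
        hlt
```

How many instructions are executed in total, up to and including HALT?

eax=0
edi=6
eax=0-11=-11
edi=6-2=4
cmp edi, 0  (cmp 4,0)
jg L2: taken
eax=(-11)-11=-22
edi=4-2=2
cmp edi, 0  (cmp 2,0)
jg L2: taken
eax=(-22)-11=-33
edi=2-2=0
cmp edi, 0  (cmp 0,0)
jg L2: not taken
halt.
Total executed instructions: 15.

15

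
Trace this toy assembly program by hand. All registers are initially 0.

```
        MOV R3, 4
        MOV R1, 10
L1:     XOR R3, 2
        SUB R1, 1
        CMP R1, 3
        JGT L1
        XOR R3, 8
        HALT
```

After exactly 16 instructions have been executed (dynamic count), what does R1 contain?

6

R3=4
R1=10
R3=4^2=6
R1=10-1=9
CMP R1, 3  (cmp 9,3)
JGT L1: taken
R3=6^2=4
R1=9-1=8
CMP R1, 3  (cmp 8,3)
JGT L1: taken
R3=4^2=6
R1=8-1=7
CMP R1, 3  (cmp 7,3)
JGT L1: taken
R3=6^2=4
R1=7-1=6
After step 16: R1 = 6.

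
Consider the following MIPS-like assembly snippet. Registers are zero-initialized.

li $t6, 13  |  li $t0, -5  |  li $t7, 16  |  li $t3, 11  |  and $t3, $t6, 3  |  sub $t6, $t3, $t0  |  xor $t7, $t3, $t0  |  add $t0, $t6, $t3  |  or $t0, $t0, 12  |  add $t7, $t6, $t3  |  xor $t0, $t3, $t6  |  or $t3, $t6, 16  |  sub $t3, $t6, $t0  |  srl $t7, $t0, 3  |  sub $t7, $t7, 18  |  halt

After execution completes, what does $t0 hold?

7

$t6=13
$t0=-5
$t7=16
$t3=11
$t3=13&3=1
$t6=1-(-5)=6
$t7=1^(-5)=-6
$t0=6+1=7
$t0=7|12=15
$t7=6+1=7
$t0=1^6=7
$t3=6|16=22
$t3=6-7=-1
$t7=7>>3=0
$t7=0-18=-18
halt.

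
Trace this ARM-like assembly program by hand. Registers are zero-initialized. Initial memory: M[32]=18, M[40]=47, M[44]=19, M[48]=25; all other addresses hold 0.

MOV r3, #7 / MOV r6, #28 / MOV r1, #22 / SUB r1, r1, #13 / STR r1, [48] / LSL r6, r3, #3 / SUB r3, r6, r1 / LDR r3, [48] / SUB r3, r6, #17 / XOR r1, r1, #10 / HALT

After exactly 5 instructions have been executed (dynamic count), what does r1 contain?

r3=7
r6=28
r1=22
r1=22-13=9
STR r1, [48] → M[48]=9
After step 5: r1 = 9.

9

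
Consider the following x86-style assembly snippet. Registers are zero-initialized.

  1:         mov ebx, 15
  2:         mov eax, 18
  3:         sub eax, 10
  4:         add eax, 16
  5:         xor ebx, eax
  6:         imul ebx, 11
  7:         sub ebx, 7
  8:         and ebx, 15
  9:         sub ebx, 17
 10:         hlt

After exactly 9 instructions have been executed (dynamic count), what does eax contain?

ebx=15
eax=18
eax=18-10=8
eax=8+16=24
ebx=15^24=23
ebx=23*11=253
ebx=253-7=246
ebx=246&15=6
ebx=6-17=-11
After step 9: eax = 24.

24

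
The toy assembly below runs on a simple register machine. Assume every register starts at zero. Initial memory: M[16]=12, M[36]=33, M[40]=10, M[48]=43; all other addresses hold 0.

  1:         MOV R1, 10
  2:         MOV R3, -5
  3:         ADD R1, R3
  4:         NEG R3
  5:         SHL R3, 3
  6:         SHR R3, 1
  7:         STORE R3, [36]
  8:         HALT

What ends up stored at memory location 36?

R1=10
R3=-5
R1=10+(-5)=5
R3=-(-5)=5
R3=5<<3=40
R3=40>>1=20
STORE R3, [36] → M[36]=20
halt.

20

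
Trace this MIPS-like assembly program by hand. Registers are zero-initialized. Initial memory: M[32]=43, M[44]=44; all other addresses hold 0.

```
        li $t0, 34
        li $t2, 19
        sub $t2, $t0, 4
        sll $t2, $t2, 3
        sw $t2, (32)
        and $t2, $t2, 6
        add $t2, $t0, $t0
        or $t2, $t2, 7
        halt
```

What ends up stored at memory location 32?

240

li $t0, 34 → $t0=34
li $t2, 19 → $t2=19
sub $t2, $t0, 4 → $t2=34-4=30
sll $t2, $t2, 3 → $t2=30<<3=240
sw $t2, (32) → M[32]=240
and $t2, $t2, 6 → $t2=240&6=0
add $t2, $t0, $t0 → $t2=34+34=68
or $t2, $t2, 7 → $t2=68|7=71
halt.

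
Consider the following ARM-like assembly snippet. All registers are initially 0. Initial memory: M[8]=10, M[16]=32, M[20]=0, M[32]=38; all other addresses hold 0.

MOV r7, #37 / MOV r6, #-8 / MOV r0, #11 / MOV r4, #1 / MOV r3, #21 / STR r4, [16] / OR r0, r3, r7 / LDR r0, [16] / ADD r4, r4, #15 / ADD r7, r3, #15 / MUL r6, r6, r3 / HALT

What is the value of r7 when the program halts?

36

after MOV r7, #37: r7=37
after MOV r6, #-8: r6=-8
after MOV r0, #11: r0=11
after MOV r4, #1: r4=1
after MOV r3, #21: r3=21
STR r4, [16] → M[16]=1
after OR r0, r3, r7: r0=21|37=53
after LDR r0, [16]: r0=M[16]=1
after ADD r4, r4, #15: r4=1+15=16
after ADD r7, r3, #15: r7=21+15=36
after MUL r6, r6, r3: r6=(-8)*21=-168
halt.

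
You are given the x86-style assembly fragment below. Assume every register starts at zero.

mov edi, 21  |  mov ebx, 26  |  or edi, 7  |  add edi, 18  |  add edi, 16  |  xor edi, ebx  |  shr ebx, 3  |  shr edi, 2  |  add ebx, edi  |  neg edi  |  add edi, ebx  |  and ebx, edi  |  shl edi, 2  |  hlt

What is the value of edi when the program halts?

mov edi, 21 → edi=21
mov ebx, 26 → ebx=26
or edi, 7 → edi=21|7=23
add edi, 18 → edi=23+18=41
add edi, 16 → edi=41+16=57
xor edi, ebx → edi=57^26=35
shr ebx, 3 → ebx=26>>3=3
shr edi, 2 → edi=35>>2=8
add ebx, edi → ebx=3+8=11
neg edi → edi=-(8)=-8
add edi, ebx → edi=(-8)+11=3
and ebx, edi → ebx=11&3=3
shl edi, 2 → edi=3<<2=12
halt.

12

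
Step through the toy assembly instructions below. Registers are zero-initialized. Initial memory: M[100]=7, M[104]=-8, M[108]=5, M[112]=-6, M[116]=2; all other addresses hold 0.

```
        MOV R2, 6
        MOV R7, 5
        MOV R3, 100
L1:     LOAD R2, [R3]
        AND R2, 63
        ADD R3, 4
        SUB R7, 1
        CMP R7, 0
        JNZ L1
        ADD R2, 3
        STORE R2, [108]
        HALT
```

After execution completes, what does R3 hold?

MOV R2, 6 → R2=6
MOV R7, 5 → R7=5
MOV R3, 100 → R3=100
LOAD R2, [R3] → R2=M[100]=7
AND R2, 63 → R2=7&63=7
ADD R3, 4 → R3=100+4=104
SUB R7, 1 → R7=5-1=4
CMP R7, 0  (cmp 4,0)
JNZ L1: taken
LOAD R2, [R3] → R2=M[104]=-8
AND R2, 63 → R2=(-8)&63=56
ADD R3, 4 → R3=104+4=108
SUB R7, 1 → R7=4-1=3
CMP R7, 0  (cmp 3,0)
JNZ L1: taken
LOAD R2, [R3] → R2=M[108]=5
AND R2, 63 → R2=5&63=5
ADD R3, 4 → R3=108+4=112
SUB R7, 1 → R7=3-1=2
CMP R7, 0  (cmp 2,0)
JNZ L1: taken
LOAD R2, [R3] → R2=M[112]=-6
AND R2, 63 → R2=(-6)&63=58
ADD R3, 4 → R3=112+4=116
SUB R7, 1 → R7=2-1=1
CMP R7, 0  (cmp 1,0)
JNZ L1: taken
LOAD R2, [R3] → R2=M[116]=2
AND R2, 63 → R2=2&63=2
ADD R3, 4 → R3=116+4=120
SUB R7, 1 → R7=1-1=0
CMP R7, 0  (cmp 0,0)
JNZ L1: not taken
ADD R2, 3 → R2=2+3=5
STORE R2, [108] → M[108]=5
halt.

120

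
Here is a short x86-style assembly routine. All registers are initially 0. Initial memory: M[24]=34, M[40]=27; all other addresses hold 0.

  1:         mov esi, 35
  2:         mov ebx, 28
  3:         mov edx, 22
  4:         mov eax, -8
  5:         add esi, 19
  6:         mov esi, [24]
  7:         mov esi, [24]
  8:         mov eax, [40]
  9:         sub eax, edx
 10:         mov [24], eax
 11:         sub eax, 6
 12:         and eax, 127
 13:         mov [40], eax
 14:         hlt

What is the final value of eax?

127

after mov esi, 35: esi=35
after mov ebx, 28: ebx=28
after mov edx, 22: edx=22
after mov eax, -8: eax=-8
after add esi, 19: esi=35+19=54
after mov esi, [24]: esi=M[24]=34
after mov esi, [24]: esi=M[24]=34
after mov eax, [40]: eax=M[40]=27
after sub eax, edx: eax=27-22=5
mov [24], eax → M[24]=5
after sub eax, 6: eax=5-6=-1
after and eax, 127: eax=(-1)&127=127
mov [40], eax → M[40]=127
halt.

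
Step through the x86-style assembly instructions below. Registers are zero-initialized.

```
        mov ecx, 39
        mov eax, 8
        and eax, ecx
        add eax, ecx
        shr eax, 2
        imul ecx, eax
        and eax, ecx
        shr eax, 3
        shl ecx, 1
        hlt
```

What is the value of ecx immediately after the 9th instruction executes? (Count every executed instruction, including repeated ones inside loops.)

after mov ecx, 39: ecx=39
after mov eax, 8: eax=8
after and eax, ecx: eax=8&39=0
after add eax, ecx: eax=0+39=39
after shr eax, 2: eax=39>>2=9
after imul ecx, eax: ecx=39*9=351
after and eax, ecx: eax=9&351=9
after shr eax, 3: eax=9>>3=1
after shl ecx, 1: ecx=351<<1=702
After step 9: ecx = 702.

702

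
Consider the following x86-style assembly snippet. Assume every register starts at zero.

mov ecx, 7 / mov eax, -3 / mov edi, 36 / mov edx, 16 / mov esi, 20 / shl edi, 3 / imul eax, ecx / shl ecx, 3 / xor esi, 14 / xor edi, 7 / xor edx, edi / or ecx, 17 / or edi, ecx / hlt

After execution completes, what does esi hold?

26

ecx=7
eax=-3
edi=36
edx=16
esi=20
edi=36<<3=288
eax=(-3)*7=-21
ecx=7<<3=56
esi=20^14=26
edi=288^7=295
edx=16^295=311
ecx=56|17=57
edi=295|57=319
halt.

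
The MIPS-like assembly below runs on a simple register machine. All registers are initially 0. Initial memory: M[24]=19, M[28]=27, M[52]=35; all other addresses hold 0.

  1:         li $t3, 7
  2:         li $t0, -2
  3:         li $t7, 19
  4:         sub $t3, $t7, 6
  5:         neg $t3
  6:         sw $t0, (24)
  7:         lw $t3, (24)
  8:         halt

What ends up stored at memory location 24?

-2

$t3=7
$t0=-2
$t7=19
$t3=19-6=13
$t3=-(13)=-13
sw $t0, (24) → M[24]=-2
$t3=M[24]=-2
halt.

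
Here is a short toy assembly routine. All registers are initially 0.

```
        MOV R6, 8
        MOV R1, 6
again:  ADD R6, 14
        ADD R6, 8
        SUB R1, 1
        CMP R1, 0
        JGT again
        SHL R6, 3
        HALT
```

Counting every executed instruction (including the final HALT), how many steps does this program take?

MOV R6, 8 → R6=8
MOV R1, 6 → R1=6
ADD R6, 14 → R6=8+14=22
ADD R6, 8 → R6=22+8=30
SUB R1, 1 → R1=6-1=5
CMP R1, 0  (cmp 5,0)
JGT again: taken
ADD R6, 14 → R6=30+14=44
ADD R6, 8 → R6=44+8=52
SUB R1, 1 → R1=5-1=4
CMP R1, 0  (cmp 4,0)
JGT again: taken
ADD R6, 14 → R6=52+14=66
ADD R6, 8 → R6=66+8=74
SUB R1, 1 → R1=4-1=3
CMP R1, 0  (cmp 3,0)
JGT again: taken
ADD R6, 14 → R6=74+14=88
ADD R6, 8 → R6=88+8=96
SUB R1, 1 → R1=3-1=2
CMP R1, 0  (cmp 2,0)
JGT again: taken
ADD R6, 14 → R6=96+14=110
ADD R6, 8 → R6=110+8=118
SUB R1, 1 → R1=2-1=1
CMP R1, 0  (cmp 1,0)
JGT again: taken
ADD R6, 14 → R6=118+14=132
ADD R6, 8 → R6=132+8=140
SUB R1, 1 → R1=1-1=0
CMP R1, 0  (cmp 0,0)
JGT again: not taken
SHL R6, 3 → R6=140<<3=1120
halt.
Total executed instructions: 34.

34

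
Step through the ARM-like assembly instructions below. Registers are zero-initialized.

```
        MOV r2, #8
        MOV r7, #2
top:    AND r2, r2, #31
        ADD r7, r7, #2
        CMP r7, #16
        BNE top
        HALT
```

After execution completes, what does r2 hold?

8

after MOV r2, #8: r2=8
after MOV r7, #2: r7=2
after AND r2, r2, #31: r2=8&31=8
after ADD r7, r7, #2: r7=2+2=4
CMP r7, #16  (cmp 4,16)
BNE top: taken
after AND r2, r2, #31: r2=8&31=8
after ADD r7, r7, #2: r7=4+2=6
CMP r7, #16  (cmp 6,16)
BNE top: taken
after AND r2, r2, #31: r2=8&31=8
after ADD r7, r7, #2: r7=6+2=8
CMP r7, #16  (cmp 8,16)
BNE top: taken
after AND r2, r2, #31: r2=8&31=8
after ADD r7, r7, #2: r7=8+2=10
CMP r7, #16  (cmp 10,16)
BNE top: taken
after AND r2, r2, #31: r2=8&31=8
after ADD r7, r7, #2: r7=10+2=12
CMP r7, #16  (cmp 12,16)
BNE top: taken
after AND r2, r2, #31: r2=8&31=8
after ADD r7, r7, #2: r7=12+2=14
CMP r7, #16  (cmp 14,16)
BNE top: taken
after AND r2, r2, #31: r2=8&31=8
after ADD r7, r7, #2: r7=14+2=16
CMP r7, #16  (cmp 16,16)
BNE top: not taken
halt.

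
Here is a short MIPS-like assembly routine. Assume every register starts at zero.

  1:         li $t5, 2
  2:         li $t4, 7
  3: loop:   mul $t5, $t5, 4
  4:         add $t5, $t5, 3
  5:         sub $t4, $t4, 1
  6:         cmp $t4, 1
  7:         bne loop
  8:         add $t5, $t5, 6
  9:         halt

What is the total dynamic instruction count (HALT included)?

after li $t5, 2: $t5=2
after li $t4, 7: $t4=7
after mul $t5, $t5, 4: $t5=2*4=8
after add $t5, $t5, 3: $t5=8+3=11
after sub $t4, $t4, 1: $t4=7-1=6
cmp $t4, 1  (cmp 6,1)
bne loop: taken
after mul $t5, $t5, 4: $t5=11*4=44
after add $t5, $t5, 3: $t5=44+3=47
after sub $t4, $t4, 1: $t4=6-1=5
cmp $t4, 1  (cmp 5,1)
bne loop: taken
after mul $t5, $t5, 4: $t5=47*4=188
after add $t5, $t5, 3: $t5=188+3=191
after sub $t4, $t4, 1: $t4=5-1=4
cmp $t4, 1  (cmp 4,1)
bne loop: taken
after mul $t5, $t5, 4: $t5=191*4=764
after add $t5, $t5, 3: $t5=764+3=767
after sub $t4, $t4, 1: $t4=4-1=3
cmp $t4, 1  (cmp 3,1)
bne loop: taken
after mul $t5, $t5, 4: $t5=767*4=3068
after add $t5, $t5, 3: $t5=3068+3=3071
after sub $t4, $t4, 1: $t4=3-1=2
cmp $t4, 1  (cmp 2,1)
bne loop: taken
after mul $t5, $t5, 4: $t5=3071*4=12284
after add $t5, $t5, 3: $t5=12284+3=12287
after sub $t4, $t4, 1: $t4=2-1=1
cmp $t4, 1  (cmp 1,1)
bne loop: not taken
after add $t5, $t5, 6: $t5=12287+6=12293
halt.
Total executed instructions: 34.

34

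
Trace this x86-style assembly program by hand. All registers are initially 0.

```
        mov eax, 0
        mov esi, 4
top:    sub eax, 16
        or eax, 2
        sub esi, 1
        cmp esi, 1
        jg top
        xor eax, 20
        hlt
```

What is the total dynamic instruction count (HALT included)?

after mov eax, 0: eax=0
after mov esi, 4: esi=4
after sub eax, 16: eax=0-16=-16
after or eax, 2: eax=(-16)|2=-14
after sub esi, 1: esi=4-1=3
cmp esi, 1  (cmp 3,1)
jg top: taken
after sub eax, 16: eax=(-14)-16=-30
after or eax, 2: eax=(-30)|2=-30
after sub esi, 1: esi=3-1=2
cmp esi, 1  (cmp 2,1)
jg top: taken
after sub eax, 16: eax=(-30)-16=-46
after or eax, 2: eax=(-46)|2=-46
after sub esi, 1: esi=2-1=1
cmp esi, 1  (cmp 1,1)
jg top: not taken
after xor eax, 20: eax=(-46)^20=-58
halt.
Total executed instructions: 19.

19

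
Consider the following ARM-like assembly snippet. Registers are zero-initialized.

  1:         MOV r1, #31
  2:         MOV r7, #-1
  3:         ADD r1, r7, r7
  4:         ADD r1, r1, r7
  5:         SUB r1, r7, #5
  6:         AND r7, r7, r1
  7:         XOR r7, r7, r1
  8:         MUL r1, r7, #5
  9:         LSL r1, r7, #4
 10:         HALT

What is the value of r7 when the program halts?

0

r1=31
r7=-1
r1=(-1)+(-1)=-2
r1=(-2)+(-1)=-3
r1=(-1)-5=-6
r7=(-1)&(-6)=-6
r7=(-6)^(-6)=0
r1=0*5=0
r1=0<<4=0
halt.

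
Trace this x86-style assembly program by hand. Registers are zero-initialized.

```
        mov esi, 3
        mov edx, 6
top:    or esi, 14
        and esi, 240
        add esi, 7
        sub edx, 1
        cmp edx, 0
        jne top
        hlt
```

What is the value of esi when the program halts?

7

mov esi, 3 → esi=3
mov edx, 6 → edx=6
or esi, 14 → esi=3|14=15
and esi, 240 → esi=15&240=0
add esi, 7 → esi=0+7=7
sub edx, 1 → edx=6-1=5
cmp edx, 0  (cmp 5,0)
jne top: taken
or esi, 14 → esi=7|14=15
and esi, 240 → esi=15&240=0
add esi, 7 → esi=0+7=7
sub edx, 1 → edx=5-1=4
cmp edx, 0  (cmp 4,0)
jne top: taken
or esi, 14 → esi=7|14=15
and esi, 240 → esi=15&240=0
add esi, 7 → esi=0+7=7
sub edx, 1 → edx=4-1=3
cmp edx, 0  (cmp 3,0)
jne top: taken
or esi, 14 → esi=7|14=15
and esi, 240 → esi=15&240=0
add esi, 7 → esi=0+7=7
sub edx, 1 → edx=3-1=2
cmp edx, 0  (cmp 2,0)
jne top: taken
or esi, 14 → esi=7|14=15
and esi, 240 → esi=15&240=0
add esi, 7 → esi=0+7=7
sub edx, 1 → edx=2-1=1
cmp edx, 0  (cmp 1,0)
jne top: taken
or esi, 14 → esi=7|14=15
and esi, 240 → esi=15&240=0
add esi, 7 → esi=0+7=7
sub edx, 1 → edx=1-1=0
cmp edx, 0  (cmp 0,0)
jne top: not taken
halt.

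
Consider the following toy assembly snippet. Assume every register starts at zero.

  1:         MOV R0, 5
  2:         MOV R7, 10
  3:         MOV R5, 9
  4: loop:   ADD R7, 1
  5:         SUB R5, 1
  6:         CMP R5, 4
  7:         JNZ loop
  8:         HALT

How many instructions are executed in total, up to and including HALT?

MOV R0, 5 → R0=5
MOV R7, 10 → R7=10
MOV R5, 9 → R5=9
ADD R7, 1 → R7=10+1=11
SUB R5, 1 → R5=9-1=8
CMP R5, 4  (cmp 8,4)
JNZ loop: taken
ADD R7, 1 → R7=11+1=12
SUB R5, 1 → R5=8-1=7
CMP R5, 4  (cmp 7,4)
JNZ loop: taken
ADD R7, 1 → R7=12+1=13
SUB R5, 1 → R5=7-1=6
CMP R5, 4  (cmp 6,4)
JNZ loop: taken
ADD R7, 1 → R7=13+1=14
SUB R5, 1 → R5=6-1=5
CMP R5, 4  (cmp 5,4)
JNZ loop: taken
ADD R7, 1 → R7=14+1=15
SUB R5, 1 → R5=5-1=4
CMP R5, 4  (cmp 4,4)
JNZ loop: not taken
halt.
Total executed instructions: 24.

24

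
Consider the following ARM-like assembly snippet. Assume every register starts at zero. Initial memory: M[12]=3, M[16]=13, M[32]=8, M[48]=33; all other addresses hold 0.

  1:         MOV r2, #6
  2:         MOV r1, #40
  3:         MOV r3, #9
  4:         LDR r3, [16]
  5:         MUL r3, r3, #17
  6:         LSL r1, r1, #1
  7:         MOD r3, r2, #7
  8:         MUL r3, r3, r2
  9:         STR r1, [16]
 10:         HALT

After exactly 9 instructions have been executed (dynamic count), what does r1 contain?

r2=6
r1=40
r3=9
r3=M[16]=13
r3=13*17=221
r1=40<<1=80
r3=6%7=6
r3=6*6=36
STR r1, [16] → M[16]=80
After step 9: r1 = 80.

80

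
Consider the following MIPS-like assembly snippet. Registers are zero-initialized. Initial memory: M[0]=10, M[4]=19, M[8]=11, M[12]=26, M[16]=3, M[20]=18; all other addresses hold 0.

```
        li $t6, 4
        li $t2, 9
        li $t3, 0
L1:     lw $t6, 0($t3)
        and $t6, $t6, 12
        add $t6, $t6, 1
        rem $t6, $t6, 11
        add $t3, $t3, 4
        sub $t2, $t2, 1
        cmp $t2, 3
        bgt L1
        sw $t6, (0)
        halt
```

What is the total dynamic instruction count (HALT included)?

$t6=4
$t2=9
$t3=0
$t6=M[0]=10
$t6=10&12=8
$t6=8+1=9
$t6=9%11=9
$t3=0+4=4
$t2=9-1=8
cmp $t2, 3  (cmp 8,3)
bgt L1: taken
$t6=M[4]=19
$t6=19&12=0
$t6=0+1=1
$t6=1%11=1
$t3=4+4=8
$t2=8-1=7
cmp $t2, 3  (cmp 7,3)
bgt L1: taken
$t6=M[8]=11
$t6=11&12=8
$t6=8+1=9
$t6=9%11=9
$t3=8+4=12
$t2=7-1=6
cmp $t2, 3  (cmp 6,3)
bgt L1: taken
$t6=M[12]=26
$t6=26&12=8
$t6=8+1=9
$t6=9%11=9
$t3=12+4=16
$t2=6-1=5
cmp $t2, 3  (cmp 5,3)
bgt L1: taken
$t6=M[16]=3
$t6=3&12=0
$t6=0+1=1
$t6=1%11=1
$t3=16+4=20
$t2=5-1=4
cmp $t2, 3  (cmp 4,3)
bgt L1: taken
$t6=M[20]=18
$t6=18&12=0
$t6=0+1=1
$t6=1%11=1
$t3=20+4=24
$t2=4-1=3
cmp $t2, 3  (cmp 3,3)
bgt L1: not taken
sw $t6, (0) → M[0]=1
halt.
Total executed instructions: 53.

53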